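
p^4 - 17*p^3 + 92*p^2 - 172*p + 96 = (p - 8)*(p - 6)*(p - 2)*(p - 1)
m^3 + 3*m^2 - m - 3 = (m - 1)*(m + 1)*(m + 3)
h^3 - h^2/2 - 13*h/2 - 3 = (h - 3)*(h + 1/2)*(h + 2)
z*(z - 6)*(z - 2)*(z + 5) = z^4 - 3*z^3 - 28*z^2 + 60*z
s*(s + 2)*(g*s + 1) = g*s^3 + 2*g*s^2 + s^2 + 2*s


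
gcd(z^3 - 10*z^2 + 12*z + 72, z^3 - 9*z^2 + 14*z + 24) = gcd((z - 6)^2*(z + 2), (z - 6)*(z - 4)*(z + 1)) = z - 6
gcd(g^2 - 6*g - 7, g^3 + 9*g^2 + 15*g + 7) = g + 1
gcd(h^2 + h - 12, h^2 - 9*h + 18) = h - 3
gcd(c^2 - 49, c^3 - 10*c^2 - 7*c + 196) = c - 7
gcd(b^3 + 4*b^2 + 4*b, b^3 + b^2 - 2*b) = b^2 + 2*b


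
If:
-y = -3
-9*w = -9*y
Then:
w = 3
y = 3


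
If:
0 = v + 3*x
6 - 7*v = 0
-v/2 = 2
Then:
No Solution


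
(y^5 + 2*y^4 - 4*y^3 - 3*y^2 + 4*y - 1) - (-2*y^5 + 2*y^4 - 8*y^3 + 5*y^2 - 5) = 3*y^5 + 4*y^3 - 8*y^2 + 4*y + 4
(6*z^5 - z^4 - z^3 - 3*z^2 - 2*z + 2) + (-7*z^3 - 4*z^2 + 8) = 6*z^5 - z^4 - 8*z^3 - 7*z^2 - 2*z + 10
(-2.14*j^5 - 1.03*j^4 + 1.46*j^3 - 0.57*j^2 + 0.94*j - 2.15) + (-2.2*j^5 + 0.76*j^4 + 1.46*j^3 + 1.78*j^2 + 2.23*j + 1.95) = -4.34*j^5 - 0.27*j^4 + 2.92*j^3 + 1.21*j^2 + 3.17*j - 0.2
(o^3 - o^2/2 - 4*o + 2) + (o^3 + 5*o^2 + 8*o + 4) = 2*o^3 + 9*o^2/2 + 4*o + 6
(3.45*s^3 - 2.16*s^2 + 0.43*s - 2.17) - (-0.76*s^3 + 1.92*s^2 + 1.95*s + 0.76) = 4.21*s^3 - 4.08*s^2 - 1.52*s - 2.93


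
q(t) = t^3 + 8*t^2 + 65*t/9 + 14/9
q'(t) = 3*t^2 + 16*t + 65/9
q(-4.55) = 40.12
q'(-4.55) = -3.47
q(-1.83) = 9.00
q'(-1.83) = -12.01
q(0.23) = 3.65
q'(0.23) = 11.06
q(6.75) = 722.35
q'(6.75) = 251.91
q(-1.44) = 4.76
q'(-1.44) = -9.60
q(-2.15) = 13.07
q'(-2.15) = -13.31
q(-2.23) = 14.14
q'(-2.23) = -13.54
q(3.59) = 176.86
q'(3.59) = 103.33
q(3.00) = 122.22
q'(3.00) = 82.22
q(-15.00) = -1681.78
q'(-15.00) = 442.22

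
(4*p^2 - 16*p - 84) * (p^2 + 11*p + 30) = 4*p^4 + 28*p^3 - 140*p^2 - 1404*p - 2520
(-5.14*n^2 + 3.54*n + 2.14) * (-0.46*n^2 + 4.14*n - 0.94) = 2.3644*n^4 - 22.908*n^3 + 18.5028*n^2 + 5.532*n - 2.0116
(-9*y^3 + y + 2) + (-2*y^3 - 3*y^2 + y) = -11*y^3 - 3*y^2 + 2*y + 2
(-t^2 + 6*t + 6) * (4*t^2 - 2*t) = -4*t^4 + 26*t^3 + 12*t^2 - 12*t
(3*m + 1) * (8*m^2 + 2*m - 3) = 24*m^3 + 14*m^2 - 7*m - 3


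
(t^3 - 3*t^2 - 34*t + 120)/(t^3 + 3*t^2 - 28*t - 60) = (t - 4)/(t + 2)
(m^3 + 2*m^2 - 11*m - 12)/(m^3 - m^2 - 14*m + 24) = (m + 1)/(m - 2)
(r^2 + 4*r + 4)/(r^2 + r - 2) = (r + 2)/(r - 1)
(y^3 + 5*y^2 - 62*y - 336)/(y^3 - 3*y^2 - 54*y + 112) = (y + 6)/(y - 2)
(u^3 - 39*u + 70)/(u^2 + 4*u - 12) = (u^2 + 2*u - 35)/(u + 6)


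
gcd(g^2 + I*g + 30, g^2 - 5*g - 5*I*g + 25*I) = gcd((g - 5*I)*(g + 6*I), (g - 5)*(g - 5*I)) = g - 5*I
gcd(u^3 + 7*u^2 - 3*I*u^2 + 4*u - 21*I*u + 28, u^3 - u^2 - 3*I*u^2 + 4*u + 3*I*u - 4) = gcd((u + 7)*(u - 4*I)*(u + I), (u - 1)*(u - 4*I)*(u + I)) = u^2 - 3*I*u + 4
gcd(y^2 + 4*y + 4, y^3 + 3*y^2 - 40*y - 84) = y + 2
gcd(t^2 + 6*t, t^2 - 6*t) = t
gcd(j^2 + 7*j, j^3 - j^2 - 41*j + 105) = j + 7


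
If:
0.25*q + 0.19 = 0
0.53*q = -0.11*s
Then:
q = -0.76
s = 3.66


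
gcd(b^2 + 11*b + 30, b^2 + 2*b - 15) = b + 5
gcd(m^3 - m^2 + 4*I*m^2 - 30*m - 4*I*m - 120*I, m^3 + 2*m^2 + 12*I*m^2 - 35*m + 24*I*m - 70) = 1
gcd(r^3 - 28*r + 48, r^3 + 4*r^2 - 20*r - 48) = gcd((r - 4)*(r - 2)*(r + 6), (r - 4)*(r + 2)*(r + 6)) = r^2 + 2*r - 24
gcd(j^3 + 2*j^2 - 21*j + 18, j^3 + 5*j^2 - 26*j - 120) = j + 6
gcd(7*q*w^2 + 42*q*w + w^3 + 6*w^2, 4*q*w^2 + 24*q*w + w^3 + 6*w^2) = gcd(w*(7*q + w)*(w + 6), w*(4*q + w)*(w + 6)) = w^2 + 6*w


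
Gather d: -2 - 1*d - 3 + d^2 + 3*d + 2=d^2 + 2*d - 3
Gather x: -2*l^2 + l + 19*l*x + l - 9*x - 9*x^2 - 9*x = -2*l^2 + 2*l - 9*x^2 + x*(19*l - 18)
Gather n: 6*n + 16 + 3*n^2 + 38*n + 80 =3*n^2 + 44*n + 96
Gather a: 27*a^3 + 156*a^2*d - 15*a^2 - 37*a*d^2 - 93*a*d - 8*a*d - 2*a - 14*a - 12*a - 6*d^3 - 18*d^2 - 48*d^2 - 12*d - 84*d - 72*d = 27*a^3 + a^2*(156*d - 15) + a*(-37*d^2 - 101*d - 28) - 6*d^3 - 66*d^2 - 168*d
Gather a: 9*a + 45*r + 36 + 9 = 9*a + 45*r + 45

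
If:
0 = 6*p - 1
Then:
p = 1/6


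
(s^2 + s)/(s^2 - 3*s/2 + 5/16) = 16*s*(s + 1)/(16*s^2 - 24*s + 5)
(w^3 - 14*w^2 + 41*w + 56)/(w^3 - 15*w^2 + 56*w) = (w + 1)/w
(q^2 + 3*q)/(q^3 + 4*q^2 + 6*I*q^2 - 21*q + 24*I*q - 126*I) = (q^2 + 3*q)/(q^3 + q^2*(4 + 6*I) + q*(-21 + 24*I) - 126*I)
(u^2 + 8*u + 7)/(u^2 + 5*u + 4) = (u + 7)/(u + 4)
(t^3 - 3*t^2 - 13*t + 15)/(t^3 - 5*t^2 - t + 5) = (t + 3)/(t + 1)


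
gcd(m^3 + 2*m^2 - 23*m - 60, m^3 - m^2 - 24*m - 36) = m + 3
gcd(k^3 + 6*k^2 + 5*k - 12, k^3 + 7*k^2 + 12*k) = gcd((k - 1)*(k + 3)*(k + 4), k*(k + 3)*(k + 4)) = k^2 + 7*k + 12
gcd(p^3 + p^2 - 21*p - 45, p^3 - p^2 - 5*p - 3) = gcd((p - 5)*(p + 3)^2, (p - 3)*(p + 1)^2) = 1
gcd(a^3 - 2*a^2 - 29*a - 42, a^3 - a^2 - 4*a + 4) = a + 2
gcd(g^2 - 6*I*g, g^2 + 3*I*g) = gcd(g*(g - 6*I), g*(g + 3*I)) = g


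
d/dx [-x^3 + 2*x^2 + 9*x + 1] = -3*x^2 + 4*x + 9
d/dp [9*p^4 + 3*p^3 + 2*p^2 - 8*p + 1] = 36*p^3 + 9*p^2 + 4*p - 8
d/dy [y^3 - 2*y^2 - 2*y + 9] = 3*y^2 - 4*y - 2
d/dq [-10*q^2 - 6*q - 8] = -20*q - 6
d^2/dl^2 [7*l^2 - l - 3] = 14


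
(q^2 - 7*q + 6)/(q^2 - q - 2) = (-q^2 + 7*q - 6)/(-q^2 + q + 2)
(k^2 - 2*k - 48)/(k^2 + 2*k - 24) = (k - 8)/(k - 4)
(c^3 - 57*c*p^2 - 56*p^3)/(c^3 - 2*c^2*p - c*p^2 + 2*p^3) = (c^2 - c*p - 56*p^2)/(c^2 - 3*c*p + 2*p^2)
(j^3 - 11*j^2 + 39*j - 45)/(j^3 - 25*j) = (j^2 - 6*j + 9)/(j*(j + 5))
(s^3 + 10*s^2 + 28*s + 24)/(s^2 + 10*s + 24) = (s^2 + 4*s + 4)/(s + 4)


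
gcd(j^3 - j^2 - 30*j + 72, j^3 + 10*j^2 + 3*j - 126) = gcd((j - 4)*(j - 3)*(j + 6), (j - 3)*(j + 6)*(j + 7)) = j^2 + 3*j - 18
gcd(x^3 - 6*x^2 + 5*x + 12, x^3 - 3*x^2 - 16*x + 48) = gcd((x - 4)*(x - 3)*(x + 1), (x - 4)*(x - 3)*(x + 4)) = x^2 - 7*x + 12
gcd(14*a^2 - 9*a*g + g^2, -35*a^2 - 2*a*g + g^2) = 7*a - g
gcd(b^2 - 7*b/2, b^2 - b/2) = b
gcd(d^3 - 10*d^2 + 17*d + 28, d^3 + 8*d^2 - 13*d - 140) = d - 4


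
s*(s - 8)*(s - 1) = s^3 - 9*s^2 + 8*s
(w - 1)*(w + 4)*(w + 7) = w^3 + 10*w^2 + 17*w - 28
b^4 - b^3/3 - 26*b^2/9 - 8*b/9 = b*(b - 2)*(b + 1/3)*(b + 4/3)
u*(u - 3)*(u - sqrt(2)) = u^3 - 3*u^2 - sqrt(2)*u^2 + 3*sqrt(2)*u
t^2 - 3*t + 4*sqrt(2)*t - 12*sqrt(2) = (t - 3)*(t + 4*sqrt(2))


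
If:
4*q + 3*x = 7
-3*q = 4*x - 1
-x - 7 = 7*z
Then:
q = 25/7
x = -17/7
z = -32/49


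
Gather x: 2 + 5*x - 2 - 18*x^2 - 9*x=-18*x^2 - 4*x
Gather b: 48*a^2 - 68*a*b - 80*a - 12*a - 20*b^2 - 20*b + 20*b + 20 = 48*a^2 - 68*a*b - 92*a - 20*b^2 + 20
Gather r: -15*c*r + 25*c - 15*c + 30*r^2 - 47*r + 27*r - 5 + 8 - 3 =10*c + 30*r^2 + r*(-15*c - 20)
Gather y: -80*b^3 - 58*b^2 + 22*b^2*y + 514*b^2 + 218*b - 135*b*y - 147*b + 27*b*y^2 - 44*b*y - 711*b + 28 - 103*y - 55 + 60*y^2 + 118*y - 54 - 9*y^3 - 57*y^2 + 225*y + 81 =-80*b^3 + 456*b^2 - 640*b - 9*y^3 + y^2*(27*b + 3) + y*(22*b^2 - 179*b + 240)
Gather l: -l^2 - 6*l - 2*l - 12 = -l^2 - 8*l - 12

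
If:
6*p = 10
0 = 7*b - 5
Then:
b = 5/7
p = 5/3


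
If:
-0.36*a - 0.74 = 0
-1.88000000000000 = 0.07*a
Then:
No Solution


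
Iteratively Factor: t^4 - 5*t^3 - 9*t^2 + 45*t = (t - 5)*(t^3 - 9*t) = t*(t - 5)*(t^2 - 9) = t*(t - 5)*(t + 3)*(t - 3)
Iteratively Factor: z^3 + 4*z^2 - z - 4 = (z + 1)*(z^2 + 3*z - 4) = (z + 1)*(z + 4)*(z - 1)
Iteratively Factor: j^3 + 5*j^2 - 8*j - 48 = (j + 4)*(j^2 + j - 12) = (j - 3)*(j + 4)*(j + 4)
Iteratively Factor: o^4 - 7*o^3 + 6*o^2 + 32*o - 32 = (o + 2)*(o^3 - 9*o^2 + 24*o - 16) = (o - 4)*(o + 2)*(o^2 - 5*o + 4) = (o - 4)^2*(o + 2)*(o - 1)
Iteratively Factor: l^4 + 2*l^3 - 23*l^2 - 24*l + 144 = (l - 3)*(l^3 + 5*l^2 - 8*l - 48) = (l - 3)*(l + 4)*(l^2 + l - 12) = (l - 3)*(l + 4)^2*(l - 3)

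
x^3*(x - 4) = x^4 - 4*x^3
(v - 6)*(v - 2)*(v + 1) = v^3 - 7*v^2 + 4*v + 12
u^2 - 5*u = u*(u - 5)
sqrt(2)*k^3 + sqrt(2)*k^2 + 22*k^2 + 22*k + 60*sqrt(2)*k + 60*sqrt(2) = (k + 5*sqrt(2))*(k + 6*sqrt(2))*(sqrt(2)*k + sqrt(2))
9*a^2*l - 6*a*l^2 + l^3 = l*(-3*a + l)^2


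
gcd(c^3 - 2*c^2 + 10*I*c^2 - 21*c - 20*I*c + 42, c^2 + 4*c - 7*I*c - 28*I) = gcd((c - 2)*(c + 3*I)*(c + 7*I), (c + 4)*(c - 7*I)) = 1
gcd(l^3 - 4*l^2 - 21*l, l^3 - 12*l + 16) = 1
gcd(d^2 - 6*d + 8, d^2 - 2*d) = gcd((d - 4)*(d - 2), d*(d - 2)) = d - 2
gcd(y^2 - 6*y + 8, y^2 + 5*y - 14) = y - 2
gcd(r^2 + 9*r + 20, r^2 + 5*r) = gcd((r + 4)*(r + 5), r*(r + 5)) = r + 5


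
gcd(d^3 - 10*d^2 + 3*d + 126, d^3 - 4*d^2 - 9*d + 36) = d + 3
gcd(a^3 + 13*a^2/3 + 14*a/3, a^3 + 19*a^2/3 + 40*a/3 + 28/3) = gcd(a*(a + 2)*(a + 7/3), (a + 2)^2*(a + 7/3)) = a^2 + 13*a/3 + 14/3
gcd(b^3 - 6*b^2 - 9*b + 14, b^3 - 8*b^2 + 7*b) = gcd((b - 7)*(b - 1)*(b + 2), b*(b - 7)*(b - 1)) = b^2 - 8*b + 7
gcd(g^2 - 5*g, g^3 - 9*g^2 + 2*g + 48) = 1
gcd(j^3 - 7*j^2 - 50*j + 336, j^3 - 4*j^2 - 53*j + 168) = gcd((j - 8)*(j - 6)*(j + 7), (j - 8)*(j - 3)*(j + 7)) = j^2 - j - 56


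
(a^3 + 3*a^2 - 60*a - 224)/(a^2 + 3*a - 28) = (a^2 - 4*a - 32)/(a - 4)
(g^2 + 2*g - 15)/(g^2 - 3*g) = (g + 5)/g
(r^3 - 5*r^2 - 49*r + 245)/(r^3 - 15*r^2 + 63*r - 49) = (r^2 + 2*r - 35)/(r^2 - 8*r + 7)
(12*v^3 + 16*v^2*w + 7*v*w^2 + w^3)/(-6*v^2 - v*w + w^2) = (-6*v^2 - 5*v*w - w^2)/(3*v - w)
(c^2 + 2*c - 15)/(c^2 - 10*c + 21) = (c + 5)/(c - 7)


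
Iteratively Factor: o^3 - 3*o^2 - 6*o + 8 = (o - 1)*(o^2 - 2*o - 8) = (o - 4)*(o - 1)*(o + 2)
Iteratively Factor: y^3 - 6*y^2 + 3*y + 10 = (y - 5)*(y^2 - y - 2) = (y - 5)*(y + 1)*(y - 2)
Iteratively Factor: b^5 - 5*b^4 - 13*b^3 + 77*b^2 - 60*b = (b - 3)*(b^4 - 2*b^3 - 19*b^2 + 20*b) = (b - 5)*(b - 3)*(b^3 + 3*b^2 - 4*b) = (b - 5)*(b - 3)*(b + 4)*(b^2 - b) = (b - 5)*(b - 3)*(b - 1)*(b + 4)*(b)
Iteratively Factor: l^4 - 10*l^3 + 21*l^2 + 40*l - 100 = (l + 2)*(l^3 - 12*l^2 + 45*l - 50) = (l - 5)*(l + 2)*(l^2 - 7*l + 10) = (l - 5)^2*(l + 2)*(l - 2)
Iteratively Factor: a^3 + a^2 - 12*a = (a + 4)*(a^2 - 3*a) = a*(a + 4)*(a - 3)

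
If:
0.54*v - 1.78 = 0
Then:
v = 3.30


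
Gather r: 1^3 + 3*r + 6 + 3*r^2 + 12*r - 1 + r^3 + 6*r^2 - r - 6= r^3 + 9*r^2 + 14*r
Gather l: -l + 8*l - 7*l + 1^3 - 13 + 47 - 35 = 0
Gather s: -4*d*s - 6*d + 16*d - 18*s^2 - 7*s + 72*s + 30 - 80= 10*d - 18*s^2 + s*(65 - 4*d) - 50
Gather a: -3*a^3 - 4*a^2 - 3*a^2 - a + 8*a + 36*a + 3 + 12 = -3*a^3 - 7*a^2 + 43*a + 15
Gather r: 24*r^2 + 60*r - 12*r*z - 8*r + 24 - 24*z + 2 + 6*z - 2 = 24*r^2 + r*(52 - 12*z) - 18*z + 24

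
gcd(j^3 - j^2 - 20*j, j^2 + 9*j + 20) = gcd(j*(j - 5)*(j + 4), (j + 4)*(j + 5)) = j + 4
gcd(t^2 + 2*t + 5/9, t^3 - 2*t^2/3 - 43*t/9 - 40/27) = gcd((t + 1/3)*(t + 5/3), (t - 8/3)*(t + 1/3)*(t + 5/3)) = t^2 + 2*t + 5/9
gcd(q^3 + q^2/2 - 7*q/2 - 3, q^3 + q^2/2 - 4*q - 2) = q - 2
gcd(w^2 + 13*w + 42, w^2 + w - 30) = w + 6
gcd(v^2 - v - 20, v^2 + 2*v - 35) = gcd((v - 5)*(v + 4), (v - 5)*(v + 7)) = v - 5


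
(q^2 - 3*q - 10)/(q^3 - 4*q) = (q - 5)/(q*(q - 2))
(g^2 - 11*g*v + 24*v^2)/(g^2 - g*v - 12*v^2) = (-g^2 + 11*g*v - 24*v^2)/(-g^2 + g*v + 12*v^2)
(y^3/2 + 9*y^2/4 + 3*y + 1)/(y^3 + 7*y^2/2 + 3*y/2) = (y^2 + 4*y + 4)/(2*y*(y + 3))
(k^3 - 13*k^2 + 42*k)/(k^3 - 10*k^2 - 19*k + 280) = k*(k - 6)/(k^2 - 3*k - 40)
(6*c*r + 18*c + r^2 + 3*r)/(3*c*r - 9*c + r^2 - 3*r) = (6*c*r + 18*c + r^2 + 3*r)/(3*c*r - 9*c + r^2 - 3*r)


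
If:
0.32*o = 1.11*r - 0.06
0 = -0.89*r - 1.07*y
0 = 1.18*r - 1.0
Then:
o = 2.75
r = 0.85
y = -0.70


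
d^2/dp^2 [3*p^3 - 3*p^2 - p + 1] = 18*p - 6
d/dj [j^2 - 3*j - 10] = 2*j - 3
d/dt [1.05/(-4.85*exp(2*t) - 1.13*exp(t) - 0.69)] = (10.185*exp(t) + 1.1865)*exp(t)/(4.85*exp(2*t) + 1.13*exp(t) + 0.69)^2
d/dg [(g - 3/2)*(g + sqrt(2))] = 2*g - 3/2 + sqrt(2)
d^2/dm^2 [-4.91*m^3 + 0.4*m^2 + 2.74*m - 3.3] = 0.8 - 29.46*m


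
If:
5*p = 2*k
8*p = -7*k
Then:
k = 0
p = 0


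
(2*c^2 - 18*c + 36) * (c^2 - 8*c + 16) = 2*c^4 - 34*c^3 + 212*c^2 - 576*c + 576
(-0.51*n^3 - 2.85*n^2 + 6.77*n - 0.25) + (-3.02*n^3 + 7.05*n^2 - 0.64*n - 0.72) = -3.53*n^3 + 4.2*n^2 + 6.13*n - 0.97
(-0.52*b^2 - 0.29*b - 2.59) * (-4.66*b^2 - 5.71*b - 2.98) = 2.4232*b^4 + 4.3206*b^3 + 15.2749*b^2 + 15.6531*b + 7.7182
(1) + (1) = 2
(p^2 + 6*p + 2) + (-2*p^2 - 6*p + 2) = 4 - p^2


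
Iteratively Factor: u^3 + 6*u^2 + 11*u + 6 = (u + 2)*(u^2 + 4*u + 3) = (u + 2)*(u + 3)*(u + 1)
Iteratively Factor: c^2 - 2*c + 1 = (c - 1)*(c - 1)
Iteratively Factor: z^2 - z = (z - 1)*(z)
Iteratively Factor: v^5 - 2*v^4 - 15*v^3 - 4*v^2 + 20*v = (v - 5)*(v^4 + 3*v^3 - 4*v) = (v - 5)*(v + 2)*(v^3 + v^2 - 2*v) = v*(v - 5)*(v + 2)*(v^2 + v - 2) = v*(v - 5)*(v + 2)^2*(v - 1)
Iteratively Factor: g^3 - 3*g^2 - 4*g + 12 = (g - 3)*(g^2 - 4) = (g - 3)*(g + 2)*(g - 2)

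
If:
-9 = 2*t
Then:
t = -9/2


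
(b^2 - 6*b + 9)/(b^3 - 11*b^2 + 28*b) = (b^2 - 6*b + 9)/(b*(b^2 - 11*b + 28))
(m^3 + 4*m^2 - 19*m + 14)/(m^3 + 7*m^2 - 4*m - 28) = (m - 1)/(m + 2)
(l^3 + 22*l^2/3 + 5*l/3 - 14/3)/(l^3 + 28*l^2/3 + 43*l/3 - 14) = (l + 1)/(l + 3)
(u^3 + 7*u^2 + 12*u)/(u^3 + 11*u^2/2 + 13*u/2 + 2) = 2*u*(u + 3)/(2*u^2 + 3*u + 1)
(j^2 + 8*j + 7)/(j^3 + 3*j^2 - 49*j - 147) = (j + 1)/(j^2 - 4*j - 21)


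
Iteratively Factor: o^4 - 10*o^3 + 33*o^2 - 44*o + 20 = (o - 2)*(o^3 - 8*o^2 + 17*o - 10) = (o - 5)*(o - 2)*(o^2 - 3*o + 2) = (o - 5)*(o - 2)*(o - 1)*(o - 2)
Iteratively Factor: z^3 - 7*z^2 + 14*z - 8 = (z - 4)*(z^2 - 3*z + 2) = (z - 4)*(z - 1)*(z - 2)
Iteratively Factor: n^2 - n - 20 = (n - 5)*(n + 4)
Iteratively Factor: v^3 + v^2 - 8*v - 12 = (v + 2)*(v^2 - v - 6) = (v - 3)*(v + 2)*(v + 2)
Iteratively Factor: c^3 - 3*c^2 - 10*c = (c)*(c^2 - 3*c - 10) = c*(c + 2)*(c - 5)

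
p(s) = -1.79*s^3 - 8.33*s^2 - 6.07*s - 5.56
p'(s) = -5.37*s^2 - 16.66*s - 6.07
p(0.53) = -11.38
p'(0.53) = -16.41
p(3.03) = -150.22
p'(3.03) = -105.85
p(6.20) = -790.01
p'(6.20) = -315.78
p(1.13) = -25.64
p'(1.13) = -31.75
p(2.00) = -65.34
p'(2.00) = -60.87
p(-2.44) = -14.34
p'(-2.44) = 2.61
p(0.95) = -20.38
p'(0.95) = -26.74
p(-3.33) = -11.62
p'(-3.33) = -10.14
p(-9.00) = 679.25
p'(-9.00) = -291.10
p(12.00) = -4371.04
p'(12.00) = -979.27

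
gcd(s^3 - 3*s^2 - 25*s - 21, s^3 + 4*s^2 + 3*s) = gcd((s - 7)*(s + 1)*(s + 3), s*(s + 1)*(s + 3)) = s^2 + 4*s + 3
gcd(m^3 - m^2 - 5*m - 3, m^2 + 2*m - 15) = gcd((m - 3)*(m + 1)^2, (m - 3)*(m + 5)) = m - 3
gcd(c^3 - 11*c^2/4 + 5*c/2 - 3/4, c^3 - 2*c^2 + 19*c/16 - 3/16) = c^2 - 7*c/4 + 3/4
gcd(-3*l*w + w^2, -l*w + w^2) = w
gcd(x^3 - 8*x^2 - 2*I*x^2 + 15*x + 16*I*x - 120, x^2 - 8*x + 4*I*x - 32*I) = x - 8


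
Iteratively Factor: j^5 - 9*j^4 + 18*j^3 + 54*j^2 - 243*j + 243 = (j - 3)*(j^4 - 6*j^3 + 54*j - 81) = (j - 3)*(j + 3)*(j^3 - 9*j^2 + 27*j - 27) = (j - 3)^2*(j + 3)*(j^2 - 6*j + 9) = (j - 3)^3*(j + 3)*(j - 3)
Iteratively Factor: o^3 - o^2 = (o)*(o^2 - o) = o*(o - 1)*(o)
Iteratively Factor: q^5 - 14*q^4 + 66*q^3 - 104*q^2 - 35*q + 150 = (q - 5)*(q^4 - 9*q^3 + 21*q^2 + q - 30) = (q - 5)*(q - 2)*(q^3 - 7*q^2 + 7*q + 15) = (q - 5)*(q - 3)*(q - 2)*(q^2 - 4*q - 5) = (q - 5)*(q - 3)*(q - 2)*(q + 1)*(q - 5)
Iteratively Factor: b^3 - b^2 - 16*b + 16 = (b + 4)*(b^2 - 5*b + 4) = (b - 4)*(b + 4)*(b - 1)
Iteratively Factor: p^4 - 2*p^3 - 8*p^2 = (p)*(p^3 - 2*p^2 - 8*p) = p*(p + 2)*(p^2 - 4*p) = p*(p - 4)*(p + 2)*(p)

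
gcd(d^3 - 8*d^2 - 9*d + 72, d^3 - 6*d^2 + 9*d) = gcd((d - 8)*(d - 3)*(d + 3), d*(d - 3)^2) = d - 3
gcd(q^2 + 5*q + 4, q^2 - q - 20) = q + 4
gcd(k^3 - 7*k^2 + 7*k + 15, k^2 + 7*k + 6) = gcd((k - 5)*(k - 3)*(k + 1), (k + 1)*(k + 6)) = k + 1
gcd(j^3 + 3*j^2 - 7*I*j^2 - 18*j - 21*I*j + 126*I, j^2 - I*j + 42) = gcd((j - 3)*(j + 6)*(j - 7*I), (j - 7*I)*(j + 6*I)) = j - 7*I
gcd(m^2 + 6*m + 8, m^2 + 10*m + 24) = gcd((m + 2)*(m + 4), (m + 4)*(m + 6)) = m + 4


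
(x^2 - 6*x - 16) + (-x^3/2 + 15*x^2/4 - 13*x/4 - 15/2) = -x^3/2 + 19*x^2/4 - 37*x/4 - 47/2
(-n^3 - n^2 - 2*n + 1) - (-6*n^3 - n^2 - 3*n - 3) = 5*n^3 + n + 4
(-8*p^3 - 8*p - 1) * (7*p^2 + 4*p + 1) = -56*p^5 - 32*p^4 - 64*p^3 - 39*p^2 - 12*p - 1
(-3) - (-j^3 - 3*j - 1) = j^3 + 3*j - 2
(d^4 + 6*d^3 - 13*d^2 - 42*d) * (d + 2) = d^5 + 8*d^4 - d^3 - 68*d^2 - 84*d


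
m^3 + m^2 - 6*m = m*(m - 2)*(m + 3)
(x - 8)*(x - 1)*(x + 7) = x^3 - 2*x^2 - 55*x + 56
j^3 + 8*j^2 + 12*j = j*(j + 2)*(j + 6)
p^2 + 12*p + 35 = (p + 5)*(p + 7)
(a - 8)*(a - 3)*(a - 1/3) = a^3 - 34*a^2/3 + 83*a/3 - 8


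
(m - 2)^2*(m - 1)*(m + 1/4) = m^4 - 19*m^3/4 + 27*m^2/4 - 2*m - 1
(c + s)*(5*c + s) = 5*c^2 + 6*c*s + s^2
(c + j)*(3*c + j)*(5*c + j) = 15*c^3 + 23*c^2*j + 9*c*j^2 + j^3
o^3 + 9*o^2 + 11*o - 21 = (o - 1)*(o + 3)*(o + 7)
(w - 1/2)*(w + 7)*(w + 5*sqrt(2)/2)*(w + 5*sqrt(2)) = w^4 + 13*w^3/2 + 15*sqrt(2)*w^3/2 + 43*w^2/2 + 195*sqrt(2)*w^2/4 - 105*sqrt(2)*w/4 + 325*w/2 - 175/2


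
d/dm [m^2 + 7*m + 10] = 2*m + 7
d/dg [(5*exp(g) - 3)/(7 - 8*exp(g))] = 11*exp(g)/(8*exp(g) - 7)^2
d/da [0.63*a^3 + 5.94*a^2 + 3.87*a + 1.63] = 1.89*a^2 + 11.88*a + 3.87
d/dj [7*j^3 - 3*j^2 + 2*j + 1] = 21*j^2 - 6*j + 2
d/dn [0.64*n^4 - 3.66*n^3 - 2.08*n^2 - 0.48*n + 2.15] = 2.56*n^3 - 10.98*n^2 - 4.16*n - 0.48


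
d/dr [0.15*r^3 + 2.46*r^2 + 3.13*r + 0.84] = 0.45*r^2 + 4.92*r + 3.13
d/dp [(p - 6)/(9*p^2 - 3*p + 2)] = (-9*p^2 + 108*p - 16)/(81*p^4 - 54*p^3 + 45*p^2 - 12*p + 4)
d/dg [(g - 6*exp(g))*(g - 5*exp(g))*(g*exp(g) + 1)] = (g + 1)*(g - 6*exp(g))*(g - 5*exp(g))*exp(g) - (g - 6*exp(g))*(g*exp(g) + 1)*(5*exp(g) - 1) - (g - 5*exp(g))*(g*exp(g) + 1)*(6*exp(g) - 1)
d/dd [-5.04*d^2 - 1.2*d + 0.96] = -10.08*d - 1.2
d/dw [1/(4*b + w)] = -1/(4*b + w)^2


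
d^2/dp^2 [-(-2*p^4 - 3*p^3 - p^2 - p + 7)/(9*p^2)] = 2*(2*p^4 + p - 21)/(9*p^4)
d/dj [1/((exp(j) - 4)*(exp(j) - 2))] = 2*(3 - exp(j))*exp(j)/(exp(4*j) - 12*exp(3*j) + 52*exp(2*j) - 96*exp(j) + 64)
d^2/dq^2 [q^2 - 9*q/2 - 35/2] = 2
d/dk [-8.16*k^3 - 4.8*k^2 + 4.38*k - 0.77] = -24.48*k^2 - 9.6*k + 4.38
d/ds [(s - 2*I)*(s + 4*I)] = 2*s + 2*I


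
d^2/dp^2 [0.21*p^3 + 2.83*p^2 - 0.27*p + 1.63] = 1.26*p + 5.66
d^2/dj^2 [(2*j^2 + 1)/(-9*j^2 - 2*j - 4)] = 18*j*(4*j^2 - 3*j - 6)/(729*j^6 + 486*j^5 + 1080*j^4 + 440*j^3 + 480*j^2 + 96*j + 64)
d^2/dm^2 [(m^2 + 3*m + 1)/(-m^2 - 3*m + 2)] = 6*(-3*m^2 - 9*m - 11)/(m^6 + 9*m^5 + 21*m^4 - 9*m^3 - 42*m^2 + 36*m - 8)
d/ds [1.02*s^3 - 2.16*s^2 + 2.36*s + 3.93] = 3.06*s^2 - 4.32*s + 2.36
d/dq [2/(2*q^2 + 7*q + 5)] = 2*(-4*q - 7)/(2*q^2 + 7*q + 5)^2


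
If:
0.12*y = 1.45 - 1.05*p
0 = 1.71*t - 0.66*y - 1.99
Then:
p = 1.38095238095238 - 0.114285714285714*y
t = 0.385964912280702*y + 1.16374269005848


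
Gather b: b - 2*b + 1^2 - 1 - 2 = -b - 2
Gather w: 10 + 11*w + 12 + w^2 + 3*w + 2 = w^2 + 14*w + 24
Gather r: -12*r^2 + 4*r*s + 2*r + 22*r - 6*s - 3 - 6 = -12*r^2 + r*(4*s + 24) - 6*s - 9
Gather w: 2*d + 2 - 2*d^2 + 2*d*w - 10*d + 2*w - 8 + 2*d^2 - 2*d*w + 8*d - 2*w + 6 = 0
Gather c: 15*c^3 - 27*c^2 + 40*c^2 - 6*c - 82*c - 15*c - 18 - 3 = 15*c^3 + 13*c^2 - 103*c - 21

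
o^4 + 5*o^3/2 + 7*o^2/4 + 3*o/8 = o*(o + 1/2)^2*(o + 3/2)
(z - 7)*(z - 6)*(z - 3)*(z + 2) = z^4 - 14*z^3 + 49*z^2 + 36*z - 252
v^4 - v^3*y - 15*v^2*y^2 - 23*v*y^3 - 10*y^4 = (v - 5*y)*(v + y)^2*(v + 2*y)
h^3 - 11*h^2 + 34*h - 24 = (h - 6)*(h - 4)*(h - 1)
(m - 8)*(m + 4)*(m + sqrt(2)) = m^3 - 4*m^2 + sqrt(2)*m^2 - 32*m - 4*sqrt(2)*m - 32*sqrt(2)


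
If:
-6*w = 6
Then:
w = -1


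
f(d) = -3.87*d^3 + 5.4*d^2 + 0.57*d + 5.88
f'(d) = -11.61*d^2 + 10.8*d + 0.57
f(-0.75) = 10.12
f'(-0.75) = -14.06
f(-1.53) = 31.51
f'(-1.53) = -43.13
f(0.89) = 7.94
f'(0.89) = 0.99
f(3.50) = -91.90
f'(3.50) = -103.85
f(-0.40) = 6.76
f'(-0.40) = -5.61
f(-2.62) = 111.06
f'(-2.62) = -107.42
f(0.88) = 7.93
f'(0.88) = 1.08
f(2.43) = -16.38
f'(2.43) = -41.74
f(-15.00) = 14273.58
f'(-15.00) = -2773.68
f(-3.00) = 157.26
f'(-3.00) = -136.32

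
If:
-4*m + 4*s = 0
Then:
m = s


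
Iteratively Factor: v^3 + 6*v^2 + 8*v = (v)*(v^2 + 6*v + 8) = v*(v + 4)*(v + 2)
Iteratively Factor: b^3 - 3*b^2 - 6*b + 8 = (b - 4)*(b^2 + b - 2) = (b - 4)*(b + 2)*(b - 1)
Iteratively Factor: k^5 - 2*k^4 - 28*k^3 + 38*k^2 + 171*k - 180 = (k + 4)*(k^4 - 6*k^3 - 4*k^2 + 54*k - 45) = (k - 5)*(k + 4)*(k^3 - k^2 - 9*k + 9) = (k - 5)*(k + 3)*(k + 4)*(k^2 - 4*k + 3) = (k - 5)*(k - 1)*(k + 3)*(k + 4)*(k - 3)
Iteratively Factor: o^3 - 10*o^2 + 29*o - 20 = (o - 1)*(o^2 - 9*o + 20) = (o - 4)*(o - 1)*(o - 5)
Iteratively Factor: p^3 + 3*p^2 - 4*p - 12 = (p + 2)*(p^2 + p - 6) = (p - 2)*(p + 2)*(p + 3)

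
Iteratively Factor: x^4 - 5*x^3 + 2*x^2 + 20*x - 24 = (x - 3)*(x^3 - 2*x^2 - 4*x + 8) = (x - 3)*(x - 2)*(x^2 - 4) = (x - 3)*(x - 2)^2*(x + 2)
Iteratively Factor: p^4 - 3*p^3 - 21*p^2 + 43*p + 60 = (p + 4)*(p^3 - 7*p^2 + 7*p + 15) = (p + 1)*(p + 4)*(p^2 - 8*p + 15) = (p - 5)*(p + 1)*(p + 4)*(p - 3)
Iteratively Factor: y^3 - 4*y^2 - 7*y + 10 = (y - 1)*(y^2 - 3*y - 10) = (y - 5)*(y - 1)*(y + 2)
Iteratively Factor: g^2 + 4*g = (g + 4)*(g)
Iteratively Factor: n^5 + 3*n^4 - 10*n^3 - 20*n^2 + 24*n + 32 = (n + 1)*(n^4 + 2*n^3 - 12*n^2 - 8*n + 32) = (n - 2)*(n + 1)*(n^3 + 4*n^2 - 4*n - 16) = (n - 2)*(n + 1)*(n + 4)*(n^2 - 4) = (n - 2)*(n + 1)*(n + 2)*(n + 4)*(n - 2)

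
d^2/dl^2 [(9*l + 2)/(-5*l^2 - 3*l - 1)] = 2*(-(9*l + 2)*(10*l + 3)^2 + (135*l + 37)*(5*l^2 + 3*l + 1))/(5*l^2 + 3*l + 1)^3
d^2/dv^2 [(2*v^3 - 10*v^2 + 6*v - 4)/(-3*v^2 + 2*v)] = 4*(-v^3 + 54*v^2 - 36*v + 8)/(v^3*(27*v^3 - 54*v^2 + 36*v - 8))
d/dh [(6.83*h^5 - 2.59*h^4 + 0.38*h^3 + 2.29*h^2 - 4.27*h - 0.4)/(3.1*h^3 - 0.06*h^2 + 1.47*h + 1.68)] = (42.346*h^7 - 9.2584*h^6 + 40.4712*h^5 + 38.8283*h^4 + 10.1864*h^3 + 8.7453*h^2 + 7.6464*h - 6.5856)/(9.61*h^6 - 0.372*h^5 + 9.1176*h^4 + 10.2396*h^3 + 1.9593*h^2 + 4.9392*h + 2.8224)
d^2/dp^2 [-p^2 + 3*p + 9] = -2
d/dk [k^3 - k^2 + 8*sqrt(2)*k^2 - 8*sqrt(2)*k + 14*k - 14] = 3*k^2 - 2*k + 16*sqrt(2)*k - 8*sqrt(2) + 14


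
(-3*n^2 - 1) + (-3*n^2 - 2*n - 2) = -6*n^2 - 2*n - 3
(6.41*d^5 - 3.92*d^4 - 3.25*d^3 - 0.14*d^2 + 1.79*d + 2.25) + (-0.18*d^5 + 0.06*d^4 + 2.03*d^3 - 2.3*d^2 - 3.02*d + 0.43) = 6.23*d^5 - 3.86*d^4 - 1.22*d^3 - 2.44*d^2 - 1.23*d + 2.68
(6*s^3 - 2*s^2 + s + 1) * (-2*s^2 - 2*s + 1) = -12*s^5 - 8*s^4 + 8*s^3 - 6*s^2 - s + 1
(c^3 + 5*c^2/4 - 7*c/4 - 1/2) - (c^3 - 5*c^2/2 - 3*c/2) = 15*c^2/4 - c/4 - 1/2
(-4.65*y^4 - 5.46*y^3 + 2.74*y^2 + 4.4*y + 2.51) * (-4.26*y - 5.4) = 19.809*y^5 + 48.3696*y^4 + 17.8116*y^3 - 33.54*y^2 - 34.4526*y - 13.554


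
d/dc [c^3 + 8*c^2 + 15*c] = 3*c^2 + 16*c + 15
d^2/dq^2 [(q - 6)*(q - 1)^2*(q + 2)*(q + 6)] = 20*q^3 - 234*q + 4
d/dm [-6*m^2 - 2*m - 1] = -12*m - 2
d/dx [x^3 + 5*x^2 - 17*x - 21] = 3*x^2 + 10*x - 17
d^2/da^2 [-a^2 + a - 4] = -2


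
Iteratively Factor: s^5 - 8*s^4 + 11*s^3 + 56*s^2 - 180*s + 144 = (s - 2)*(s^4 - 6*s^3 - s^2 + 54*s - 72) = (s - 2)^2*(s^3 - 4*s^2 - 9*s + 36) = (s - 2)^2*(s + 3)*(s^2 - 7*s + 12) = (s - 4)*(s - 2)^2*(s + 3)*(s - 3)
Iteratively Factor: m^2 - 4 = (m + 2)*(m - 2)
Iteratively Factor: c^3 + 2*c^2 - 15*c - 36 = (c + 3)*(c^2 - c - 12) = (c - 4)*(c + 3)*(c + 3)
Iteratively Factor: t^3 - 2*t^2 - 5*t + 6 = (t + 2)*(t^2 - 4*t + 3) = (t - 3)*(t + 2)*(t - 1)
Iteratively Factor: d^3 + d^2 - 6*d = (d - 2)*(d^2 + 3*d) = d*(d - 2)*(d + 3)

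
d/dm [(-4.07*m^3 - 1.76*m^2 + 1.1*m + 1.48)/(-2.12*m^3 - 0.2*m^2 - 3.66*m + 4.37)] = (-2.9172*m^4 + 34.4564*m^3 - 37.2833*m^2 - 14.7904*m + 10.2238)/(4.4944*m^6 + 0.848*m^5 + 15.5584*m^4 - 17.0648*m^3 + 11.6476*m^2 - 31.9884*m + 19.0969)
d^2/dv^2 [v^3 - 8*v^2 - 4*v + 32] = 6*v - 16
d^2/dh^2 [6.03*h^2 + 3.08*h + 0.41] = 12.0600000000000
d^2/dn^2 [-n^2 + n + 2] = -2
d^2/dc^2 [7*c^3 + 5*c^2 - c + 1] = 42*c + 10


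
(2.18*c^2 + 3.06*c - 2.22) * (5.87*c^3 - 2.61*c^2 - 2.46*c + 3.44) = 12.7966*c^5 + 12.2724*c^4 - 26.3808*c^3 + 5.7658*c^2 + 15.9876*c - 7.6368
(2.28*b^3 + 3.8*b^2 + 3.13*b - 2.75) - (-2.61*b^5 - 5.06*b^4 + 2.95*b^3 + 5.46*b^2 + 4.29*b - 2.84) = 2.61*b^5 + 5.06*b^4 - 0.67*b^3 - 1.66*b^2 - 1.16*b + 0.0899999999999999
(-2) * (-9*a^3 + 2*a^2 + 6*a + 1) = 18*a^3 - 4*a^2 - 12*a - 2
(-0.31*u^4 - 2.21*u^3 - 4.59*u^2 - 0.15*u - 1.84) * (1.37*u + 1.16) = -0.4247*u^5 - 3.3873*u^4 - 8.8519*u^3 - 5.5299*u^2 - 2.6948*u - 2.1344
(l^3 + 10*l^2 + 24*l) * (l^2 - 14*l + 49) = l^5 - 4*l^4 - 67*l^3 + 154*l^2 + 1176*l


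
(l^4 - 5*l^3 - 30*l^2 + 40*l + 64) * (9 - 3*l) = -3*l^5 + 24*l^4 + 45*l^3 - 390*l^2 + 168*l + 576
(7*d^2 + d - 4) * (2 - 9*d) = -63*d^3 + 5*d^2 + 38*d - 8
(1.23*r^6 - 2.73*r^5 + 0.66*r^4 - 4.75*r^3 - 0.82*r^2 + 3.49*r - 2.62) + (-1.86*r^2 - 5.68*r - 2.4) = 1.23*r^6 - 2.73*r^5 + 0.66*r^4 - 4.75*r^3 - 2.68*r^2 - 2.19*r - 5.02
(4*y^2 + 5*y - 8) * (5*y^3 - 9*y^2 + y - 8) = 20*y^5 - 11*y^4 - 81*y^3 + 45*y^2 - 48*y + 64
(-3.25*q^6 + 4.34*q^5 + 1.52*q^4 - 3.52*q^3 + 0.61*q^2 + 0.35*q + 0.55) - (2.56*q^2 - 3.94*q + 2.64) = -3.25*q^6 + 4.34*q^5 + 1.52*q^4 - 3.52*q^3 - 1.95*q^2 + 4.29*q - 2.09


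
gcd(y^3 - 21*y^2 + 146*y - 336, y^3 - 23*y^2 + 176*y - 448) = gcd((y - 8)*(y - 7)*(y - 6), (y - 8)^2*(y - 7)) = y^2 - 15*y + 56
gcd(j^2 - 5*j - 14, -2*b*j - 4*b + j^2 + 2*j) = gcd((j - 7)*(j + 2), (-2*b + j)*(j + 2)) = j + 2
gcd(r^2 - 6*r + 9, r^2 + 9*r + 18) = 1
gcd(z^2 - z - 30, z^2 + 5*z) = z + 5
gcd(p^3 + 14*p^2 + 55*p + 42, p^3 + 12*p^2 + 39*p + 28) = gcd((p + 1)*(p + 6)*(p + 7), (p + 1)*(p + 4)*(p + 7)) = p^2 + 8*p + 7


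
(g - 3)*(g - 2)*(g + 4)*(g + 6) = g^4 + 5*g^3 - 20*g^2 - 60*g + 144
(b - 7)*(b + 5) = b^2 - 2*b - 35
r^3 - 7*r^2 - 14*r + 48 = (r - 8)*(r - 2)*(r + 3)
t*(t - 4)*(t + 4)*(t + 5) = t^4 + 5*t^3 - 16*t^2 - 80*t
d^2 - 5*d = d*(d - 5)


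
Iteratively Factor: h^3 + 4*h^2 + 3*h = (h + 1)*(h^2 + 3*h) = h*(h + 1)*(h + 3)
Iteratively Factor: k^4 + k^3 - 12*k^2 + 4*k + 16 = (k + 4)*(k^3 - 3*k^2 + 4) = (k - 2)*(k + 4)*(k^2 - k - 2) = (k - 2)*(k + 1)*(k + 4)*(k - 2)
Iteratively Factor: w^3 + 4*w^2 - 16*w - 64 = (w - 4)*(w^2 + 8*w + 16) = (w - 4)*(w + 4)*(w + 4)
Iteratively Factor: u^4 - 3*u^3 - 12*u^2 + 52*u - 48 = (u + 4)*(u^3 - 7*u^2 + 16*u - 12) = (u - 2)*(u + 4)*(u^2 - 5*u + 6) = (u - 2)^2*(u + 4)*(u - 3)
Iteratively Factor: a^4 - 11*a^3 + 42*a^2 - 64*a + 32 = (a - 4)*(a^3 - 7*a^2 + 14*a - 8) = (a - 4)*(a - 2)*(a^2 - 5*a + 4) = (a - 4)^2*(a - 2)*(a - 1)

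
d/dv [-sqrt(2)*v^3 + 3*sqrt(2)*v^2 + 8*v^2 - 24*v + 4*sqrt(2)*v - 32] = -3*sqrt(2)*v^2 + 6*sqrt(2)*v + 16*v - 24 + 4*sqrt(2)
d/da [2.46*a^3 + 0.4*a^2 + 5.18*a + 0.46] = 7.38*a^2 + 0.8*a + 5.18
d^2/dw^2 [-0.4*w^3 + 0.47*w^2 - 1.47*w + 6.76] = 0.94 - 2.4*w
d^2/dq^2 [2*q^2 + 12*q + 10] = 4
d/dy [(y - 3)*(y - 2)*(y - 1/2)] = 3*y^2 - 11*y + 17/2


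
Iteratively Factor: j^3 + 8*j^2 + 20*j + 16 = (j + 2)*(j^2 + 6*j + 8) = (j + 2)*(j + 4)*(j + 2)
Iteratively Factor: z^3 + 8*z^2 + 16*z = (z + 4)*(z^2 + 4*z) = z*(z + 4)*(z + 4)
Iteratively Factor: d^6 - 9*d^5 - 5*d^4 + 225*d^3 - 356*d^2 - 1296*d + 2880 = (d - 4)*(d^5 - 5*d^4 - 25*d^3 + 125*d^2 + 144*d - 720) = (d - 5)*(d - 4)*(d^4 - 25*d^2 + 144) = (d - 5)*(d - 4)*(d + 4)*(d^3 - 4*d^2 - 9*d + 36) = (d - 5)*(d - 4)*(d + 3)*(d + 4)*(d^2 - 7*d + 12) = (d - 5)*(d - 4)*(d - 3)*(d + 3)*(d + 4)*(d - 4)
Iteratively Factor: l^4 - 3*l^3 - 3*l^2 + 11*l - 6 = (l - 3)*(l^3 - 3*l + 2) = (l - 3)*(l - 1)*(l^2 + l - 2) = (l - 3)*(l - 1)^2*(l + 2)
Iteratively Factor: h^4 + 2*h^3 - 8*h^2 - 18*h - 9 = (h + 1)*(h^3 + h^2 - 9*h - 9) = (h + 1)^2*(h^2 - 9) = (h + 1)^2*(h + 3)*(h - 3)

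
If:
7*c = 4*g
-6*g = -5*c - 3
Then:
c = 6/11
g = 21/22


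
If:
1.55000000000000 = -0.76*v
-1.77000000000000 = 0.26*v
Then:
No Solution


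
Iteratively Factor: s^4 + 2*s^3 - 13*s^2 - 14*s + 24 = (s + 2)*(s^3 - 13*s + 12) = (s - 1)*(s + 2)*(s^2 + s - 12) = (s - 3)*(s - 1)*(s + 2)*(s + 4)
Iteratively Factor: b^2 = (b)*(b)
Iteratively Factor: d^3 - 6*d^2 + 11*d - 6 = (d - 1)*(d^2 - 5*d + 6) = (d - 3)*(d - 1)*(d - 2)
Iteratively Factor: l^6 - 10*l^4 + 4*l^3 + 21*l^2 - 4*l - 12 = (l + 1)*(l^5 - l^4 - 9*l^3 + 13*l^2 + 8*l - 12) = (l - 2)*(l + 1)*(l^4 + l^3 - 7*l^2 - l + 6) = (l - 2)*(l + 1)^2*(l^3 - 7*l + 6) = (l - 2)*(l - 1)*(l + 1)^2*(l^2 + l - 6) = (l - 2)*(l - 1)*(l + 1)^2*(l + 3)*(l - 2)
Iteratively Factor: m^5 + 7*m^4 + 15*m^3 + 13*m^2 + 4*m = (m + 1)*(m^4 + 6*m^3 + 9*m^2 + 4*m) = (m + 1)^2*(m^3 + 5*m^2 + 4*m) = m*(m + 1)^2*(m^2 + 5*m + 4) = m*(m + 1)^2*(m + 4)*(m + 1)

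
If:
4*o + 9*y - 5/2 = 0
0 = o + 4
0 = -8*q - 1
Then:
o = -4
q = -1/8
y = 37/18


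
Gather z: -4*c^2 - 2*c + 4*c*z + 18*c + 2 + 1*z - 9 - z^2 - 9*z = -4*c^2 + 16*c - z^2 + z*(4*c - 8) - 7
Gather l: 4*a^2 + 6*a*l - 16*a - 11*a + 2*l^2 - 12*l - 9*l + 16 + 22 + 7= 4*a^2 - 27*a + 2*l^2 + l*(6*a - 21) + 45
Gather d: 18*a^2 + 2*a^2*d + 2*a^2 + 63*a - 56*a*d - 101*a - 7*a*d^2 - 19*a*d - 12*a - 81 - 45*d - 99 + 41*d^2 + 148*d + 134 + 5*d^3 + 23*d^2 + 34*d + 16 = 20*a^2 - 50*a + 5*d^3 + d^2*(64 - 7*a) + d*(2*a^2 - 75*a + 137) - 30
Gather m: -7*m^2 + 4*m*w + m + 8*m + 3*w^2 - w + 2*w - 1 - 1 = -7*m^2 + m*(4*w + 9) + 3*w^2 + w - 2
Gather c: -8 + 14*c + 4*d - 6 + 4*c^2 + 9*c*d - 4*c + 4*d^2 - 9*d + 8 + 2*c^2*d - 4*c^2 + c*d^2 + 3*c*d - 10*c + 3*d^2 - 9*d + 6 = 2*c^2*d + c*(d^2 + 12*d) + 7*d^2 - 14*d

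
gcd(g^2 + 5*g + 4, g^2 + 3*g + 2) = g + 1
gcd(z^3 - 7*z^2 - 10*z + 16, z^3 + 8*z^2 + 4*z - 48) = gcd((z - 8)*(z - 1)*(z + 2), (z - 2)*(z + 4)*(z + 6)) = 1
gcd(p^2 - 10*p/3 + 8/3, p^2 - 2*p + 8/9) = p - 4/3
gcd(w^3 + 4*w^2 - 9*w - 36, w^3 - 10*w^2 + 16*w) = 1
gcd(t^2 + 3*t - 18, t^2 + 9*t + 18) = t + 6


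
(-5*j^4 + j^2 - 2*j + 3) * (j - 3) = -5*j^5 + 15*j^4 + j^3 - 5*j^2 + 9*j - 9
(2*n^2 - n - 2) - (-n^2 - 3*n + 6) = 3*n^2 + 2*n - 8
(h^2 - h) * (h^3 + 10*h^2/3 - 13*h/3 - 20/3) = h^5 + 7*h^4/3 - 23*h^3/3 - 7*h^2/3 + 20*h/3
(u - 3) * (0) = 0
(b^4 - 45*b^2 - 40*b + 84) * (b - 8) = b^5 - 8*b^4 - 45*b^3 + 320*b^2 + 404*b - 672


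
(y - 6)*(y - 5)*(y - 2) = y^3 - 13*y^2 + 52*y - 60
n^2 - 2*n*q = n*(n - 2*q)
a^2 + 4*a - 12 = (a - 2)*(a + 6)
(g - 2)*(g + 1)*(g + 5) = g^3 + 4*g^2 - 7*g - 10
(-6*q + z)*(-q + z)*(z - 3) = 6*q^2*z - 18*q^2 - 7*q*z^2 + 21*q*z + z^3 - 3*z^2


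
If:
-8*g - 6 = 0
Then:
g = -3/4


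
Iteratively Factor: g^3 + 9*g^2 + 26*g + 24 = (g + 2)*(g^2 + 7*g + 12) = (g + 2)*(g + 4)*(g + 3)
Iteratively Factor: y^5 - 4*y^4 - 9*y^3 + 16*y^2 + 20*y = (y + 2)*(y^4 - 6*y^3 + 3*y^2 + 10*y) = (y + 1)*(y + 2)*(y^3 - 7*y^2 + 10*y) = (y - 5)*(y + 1)*(y + 2)*(y^2 - 2*y) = y*(y - 5)*(y + 1)*(y + 2)*(y - 2)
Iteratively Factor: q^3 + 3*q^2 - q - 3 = (q - 1)*(q^2 + 4*q + 3) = (q - 1)*(q + 3)*(q + 1)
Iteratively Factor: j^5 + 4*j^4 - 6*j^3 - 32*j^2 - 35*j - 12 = (j + 1)*(j^4 + 3*j^3 - 9*j^2 - 23*j - 12) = (j - 3)*(j + 1)*(j^3 + 6*j^2 + 9*j + 4) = (j - 3)*(j + 1)^2*(j^2 + 5*j + 4) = (j - 3)*(j + 1)^3*(j + 4)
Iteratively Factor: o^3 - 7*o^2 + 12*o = (o - 3)*(o^2 - 4*o) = (o - 4)*(o - 3)*(o)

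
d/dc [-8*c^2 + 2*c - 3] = 2 - 16*c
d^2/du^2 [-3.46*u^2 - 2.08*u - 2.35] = -6.92000000000000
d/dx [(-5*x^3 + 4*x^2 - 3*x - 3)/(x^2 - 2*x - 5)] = (-5*x^4 + 20*x^3 + 70*x^2 - 34*x + 9)/(x^4 - 4*x^3 - 6*x^2 + 20*x + 25)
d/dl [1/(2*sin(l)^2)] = -cos(l)/sin(l)^3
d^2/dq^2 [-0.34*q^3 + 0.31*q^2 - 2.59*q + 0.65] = 0.62 - 2.04*q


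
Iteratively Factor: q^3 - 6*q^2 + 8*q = (q)*(q^2 - 6*q + 8) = q*(q - 4)*(q - 2)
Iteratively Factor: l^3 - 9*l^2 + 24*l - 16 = (l - 1)*(l^2 - 8*l + 16) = (l - 4)*(l - 1)*(l - 4)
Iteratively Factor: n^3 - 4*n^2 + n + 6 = (n - 3)*(n^2 - n - 2) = (n - 3)*(n + 1)*(n - 2)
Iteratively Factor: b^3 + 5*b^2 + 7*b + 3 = (b + 1)*(b^2 + 4*b + 3) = (b + 1)*(b + 3)*(b + 1)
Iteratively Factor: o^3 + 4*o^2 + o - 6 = (o + 3)*(o^2 + o - 2) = (o - 1)*(o + 3)*(o + 2)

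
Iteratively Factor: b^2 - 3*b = (b - 3)*(b)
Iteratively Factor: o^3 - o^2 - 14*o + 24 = (o - 2)*(o^2 + o - 12) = (o - 3)*(o - 2)*(o + 4)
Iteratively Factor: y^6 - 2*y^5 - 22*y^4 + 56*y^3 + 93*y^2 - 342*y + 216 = (y - 1)*(y^5 - y^4 - 23*y^3 + 33*y^2 + 126*y - 216) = (y - 1)*(y + 4)*(y^4 - 5*y^3 - 3*y^2 + 45*y - 54) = (y - 3)*(y - 1)*(y + 4)*(y^3 - 2*y^2 - 9*y + 18) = (y - 3)*(y - 2)*(y - 1)*(y + 4)*(y^2 - 9) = (y - 3)*(y - 2)*(y - 1)*(y + 3)*(y + 4)*(y - 3)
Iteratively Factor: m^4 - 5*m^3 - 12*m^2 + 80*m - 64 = (m - 4)*(m^3 - m^2 - 16*m + 16) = (m - 4)*(m + 4)*(m^2 - 5*m + 4) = (m - 4)^2*(m + 4)*(m - 1)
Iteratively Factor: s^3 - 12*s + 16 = (s + 4)*(s^2 - 4*s + 4) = (s - 2)*(s + 4)*(s - 2)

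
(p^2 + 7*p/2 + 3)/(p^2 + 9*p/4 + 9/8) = 4*(p + 2)/(4*p + 3)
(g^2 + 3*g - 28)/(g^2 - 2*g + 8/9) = 9*(g^2 + 3*g - 28)/(9*g^2 - 18*g + 8)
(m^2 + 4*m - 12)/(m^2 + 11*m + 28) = (m^2 + 4*m - 12)/(m^2 + 11*m + 28)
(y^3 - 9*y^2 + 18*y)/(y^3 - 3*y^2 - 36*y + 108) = y/(y + 6)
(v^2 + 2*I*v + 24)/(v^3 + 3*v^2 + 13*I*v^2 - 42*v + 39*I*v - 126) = (v - 4*I)/(v^2 + v*(3 + 7*I) + 21*I)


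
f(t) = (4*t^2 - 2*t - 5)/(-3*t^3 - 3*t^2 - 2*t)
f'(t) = (8*t - 2)/(-3*t^3 - 3*t^2 - 2*t) + (4*t^2 - 2*t - 5)*(9*t^2 + 6*t + 2)/(-3*t^3 - 3*t^2 - 2*t)^2 = (12*t^4 - 12*t^3 - 59*t^2 - 30*t - 10)/(t^2*(9*t^4 + 18*t^3 + 21*t^2 + 12*t + 4))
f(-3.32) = 0.55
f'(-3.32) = 0.19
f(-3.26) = 0.56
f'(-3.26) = 0.20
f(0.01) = 247.23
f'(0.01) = -25001.50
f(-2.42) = 0.78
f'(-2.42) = 0.34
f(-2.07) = 0.91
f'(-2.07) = 0.39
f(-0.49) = -4.99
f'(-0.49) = -19.62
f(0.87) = 0.62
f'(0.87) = -2.28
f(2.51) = -0.21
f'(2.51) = -0.03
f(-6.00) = 0.27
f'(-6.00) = 0.05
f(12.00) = -0.10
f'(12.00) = 0.01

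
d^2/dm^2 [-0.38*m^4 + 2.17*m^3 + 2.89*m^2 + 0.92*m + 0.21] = -4.56*m^2 + 13.02*m + 5.78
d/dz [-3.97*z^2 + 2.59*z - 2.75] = 2.59 - 7.94*z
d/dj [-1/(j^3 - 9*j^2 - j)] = (3*j^2 - 18*j - 1)/(j^2*(-j^2 + 9*j + 1)^2)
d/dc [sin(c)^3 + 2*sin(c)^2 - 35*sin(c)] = (3*sin(c)^2 + 4*sin(c) - 35)*cos(c)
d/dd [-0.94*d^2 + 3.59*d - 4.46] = 3.59 - 1.88*d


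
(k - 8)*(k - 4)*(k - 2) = k^3 - 14*k^2 + 56*k - 64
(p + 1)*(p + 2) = p^2 + 3*p + 2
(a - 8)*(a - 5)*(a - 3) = a^3 - 16*a^2 + 79*a - 120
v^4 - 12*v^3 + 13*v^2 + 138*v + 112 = (v - 8)*(v - 7)*(v + 1)*(v + 2)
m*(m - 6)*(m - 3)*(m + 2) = m^4 - 7*m^3 + 36*m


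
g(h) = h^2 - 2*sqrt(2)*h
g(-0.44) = 1.44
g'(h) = 2*h - 2*sqrt(2)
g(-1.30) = 5.37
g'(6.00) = 9.17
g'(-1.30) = -5.43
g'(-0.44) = -3.71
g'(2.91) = 2.99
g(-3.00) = 17.49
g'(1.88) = 0.93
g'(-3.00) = -8.83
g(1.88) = -1.78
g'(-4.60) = -12.03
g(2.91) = 0.24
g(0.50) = -1.16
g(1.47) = -2.00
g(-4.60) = 34.17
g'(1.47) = 0.11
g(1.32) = -1.99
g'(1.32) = -0.19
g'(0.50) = -1.83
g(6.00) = 19.03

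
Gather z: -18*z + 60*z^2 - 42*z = 60*z^2 - 60*z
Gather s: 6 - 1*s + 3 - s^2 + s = 9 - s^2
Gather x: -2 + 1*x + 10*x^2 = 10*x^2 + x - 2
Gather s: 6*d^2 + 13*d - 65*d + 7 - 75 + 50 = 6*d^2 - 52*d - 18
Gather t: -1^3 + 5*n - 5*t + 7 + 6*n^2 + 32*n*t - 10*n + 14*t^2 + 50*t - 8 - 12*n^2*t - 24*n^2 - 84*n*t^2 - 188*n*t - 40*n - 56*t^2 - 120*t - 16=-18*n^2 - 45*n + t^2*(-84*n - 42) + t*(-12*n^2 - 156*n - 75) - 18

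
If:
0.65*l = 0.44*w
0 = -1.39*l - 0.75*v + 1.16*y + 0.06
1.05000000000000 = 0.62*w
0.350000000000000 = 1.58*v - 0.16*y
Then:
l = 1.15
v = 0.38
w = 1.69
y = 1.57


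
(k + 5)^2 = k^2 + 10*k + 25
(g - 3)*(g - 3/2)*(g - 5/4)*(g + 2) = g^4 - 15*g^3/4 - 11*g^2/8 + 117*g/8 - 45/4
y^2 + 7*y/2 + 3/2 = (y + 1/2)*(y + 3)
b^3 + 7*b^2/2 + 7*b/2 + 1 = (b + 1/2)*(b + 1)*(b + 2)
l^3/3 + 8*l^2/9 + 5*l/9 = l*(l/3 + 1/3)*(l + 5/3)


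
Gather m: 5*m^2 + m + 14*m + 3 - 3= 5*m^2 + 15*m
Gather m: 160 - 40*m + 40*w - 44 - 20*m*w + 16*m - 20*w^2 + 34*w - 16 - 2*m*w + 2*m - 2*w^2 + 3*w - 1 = m*(-22*w - 22) - 22*w^2 + 77*w + 99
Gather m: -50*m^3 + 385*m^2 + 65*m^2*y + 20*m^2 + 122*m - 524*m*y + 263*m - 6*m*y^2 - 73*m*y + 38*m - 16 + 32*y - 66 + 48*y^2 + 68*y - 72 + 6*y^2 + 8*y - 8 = -50*m^3 + m^2*(65*y + 405) + m*(-6*y^2 - 597*y + 423) + 54*y^2 + 108*y - 162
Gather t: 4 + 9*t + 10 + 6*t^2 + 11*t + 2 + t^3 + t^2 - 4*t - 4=t^3 + 7*t^2 + 16*t + 12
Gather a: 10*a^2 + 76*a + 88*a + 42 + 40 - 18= 10*a^2 + 164*a + 64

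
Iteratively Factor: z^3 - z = (z + 1)*(z^2 - z) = (z - 1)*(z + 1)*(z)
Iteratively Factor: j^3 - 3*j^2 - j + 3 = (j - 1)*(j^2 - 2*j - 3) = (j - 3)*(j - 1)*(j + 1)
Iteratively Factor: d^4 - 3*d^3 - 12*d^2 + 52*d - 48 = (d - 2)*(d^3 - d^2 - 14*d + 24) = (d - 2)^2*(d^2 + d - 12) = (d - 3)*(d - 2)^2*(d + 4)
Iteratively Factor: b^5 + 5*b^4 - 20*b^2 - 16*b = (b + 1)*(b^4 + 4*b^3 - 4*b^2 - 16*b) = b*(b + 1)*(b^3 + 4*b^2 - 4*b - 16) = b*(b + 1)*(b + 4)*(b^2 - 4) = b*(b - 2)*(b + 1)*(b + 4)*(b + 2)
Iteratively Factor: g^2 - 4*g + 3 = (g - 1)*(g - 3)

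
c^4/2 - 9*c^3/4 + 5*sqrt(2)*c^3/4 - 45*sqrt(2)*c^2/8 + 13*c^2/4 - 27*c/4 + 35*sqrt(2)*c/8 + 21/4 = (c/2 + sqrt(2)/2)*(c - 7/2)*(c - 1)*(c + 3*sqrt(2)/2)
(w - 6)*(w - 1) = w^2 - 7*w + 6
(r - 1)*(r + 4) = r^2 + 3*r - 4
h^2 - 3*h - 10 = (h - 5)*(h + 2)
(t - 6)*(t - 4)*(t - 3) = t^3 - 13*t^2 + 54*t - 72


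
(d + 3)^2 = d^2 + 6*d + 9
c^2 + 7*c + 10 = (c + 2)*(c + 5)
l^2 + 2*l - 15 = (l - 3)*(l + 5)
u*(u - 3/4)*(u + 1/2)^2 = u^4 + u^3/4 - u^2/2 - 3*u/16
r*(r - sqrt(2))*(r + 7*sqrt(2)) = r^3 + 6*sqrt(2)*r^2 - 14*r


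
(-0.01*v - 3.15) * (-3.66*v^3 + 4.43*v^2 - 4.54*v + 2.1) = 0.0366*v^4 + 11.4847*v^3 - 13.9091*v^2 + 14.28*v - 6.615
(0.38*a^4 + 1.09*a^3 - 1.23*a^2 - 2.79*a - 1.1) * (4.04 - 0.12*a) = -0.0456*a^5 + 1.4044*a^4 + 4.5512*a^3 - 4.6344*a^2 - 11.1396*a - 4.444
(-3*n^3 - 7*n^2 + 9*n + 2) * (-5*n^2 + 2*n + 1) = 15*n^5 + 29*n^4 - 62*n^3 + n^2 + 13*n + 2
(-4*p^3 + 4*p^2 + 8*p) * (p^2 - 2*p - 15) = -4*p^5 + 12*p^4 + 60*p^3 - 76*p^2 - 120*p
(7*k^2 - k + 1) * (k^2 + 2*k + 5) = 7*k^4 + 13*k^3 + 34*k^2 - 3*k + 5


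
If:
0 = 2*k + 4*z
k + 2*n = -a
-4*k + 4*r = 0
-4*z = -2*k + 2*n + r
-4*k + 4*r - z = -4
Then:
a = 32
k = -8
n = -12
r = -8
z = 4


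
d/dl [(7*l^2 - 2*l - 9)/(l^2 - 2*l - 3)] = -12/(l^2 - 6*l + 9)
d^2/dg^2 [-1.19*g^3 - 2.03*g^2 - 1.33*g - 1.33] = -7.14*g - 4.06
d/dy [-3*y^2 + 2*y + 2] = 2 - 6*y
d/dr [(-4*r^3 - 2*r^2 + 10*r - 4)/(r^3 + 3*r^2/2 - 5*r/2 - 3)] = 8*(-2*r^2 + 8*r - 5)/(4*r^4 - 4*r^3 - 11*r^2 + 6*r + 9)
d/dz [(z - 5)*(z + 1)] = 2*z - 4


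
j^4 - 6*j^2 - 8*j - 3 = (j - 3)*(j + 1)^3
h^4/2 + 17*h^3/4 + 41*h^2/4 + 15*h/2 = h*(h/2 + 1)*(h + 3/2)*(h + 5)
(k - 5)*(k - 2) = k^2 - 7*k + 10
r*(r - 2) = r^2 - 2*r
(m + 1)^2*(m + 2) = m^3 + 4*m^2 + 5*m + 2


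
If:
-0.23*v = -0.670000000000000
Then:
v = 2.91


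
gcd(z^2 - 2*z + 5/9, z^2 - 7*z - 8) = 1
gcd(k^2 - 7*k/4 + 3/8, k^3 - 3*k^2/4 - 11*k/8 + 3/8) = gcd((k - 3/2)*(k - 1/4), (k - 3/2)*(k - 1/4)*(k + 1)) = k^2 - 7*k/4 + 3/8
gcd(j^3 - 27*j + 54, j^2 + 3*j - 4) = 1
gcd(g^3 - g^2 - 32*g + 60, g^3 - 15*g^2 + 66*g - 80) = g^2 - 7*g + 10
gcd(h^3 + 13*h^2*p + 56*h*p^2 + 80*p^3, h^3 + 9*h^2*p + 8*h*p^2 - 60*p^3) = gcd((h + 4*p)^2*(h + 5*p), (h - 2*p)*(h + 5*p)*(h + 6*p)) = h + 5*p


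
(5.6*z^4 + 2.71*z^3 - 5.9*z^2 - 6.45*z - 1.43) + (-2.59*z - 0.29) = 5.6*z^4 + 2.71*z^3 - 5.9*z^2 - 9.04*z - 1.72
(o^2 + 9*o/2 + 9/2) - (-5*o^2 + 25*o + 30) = 6*o^2 - 41*o/2 - 51/2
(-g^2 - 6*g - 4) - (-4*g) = -g^2 - 2*g - 4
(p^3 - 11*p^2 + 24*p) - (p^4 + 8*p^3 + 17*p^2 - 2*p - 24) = -p^4 - 7*p^3 - 28*p^2 + 26*p + 24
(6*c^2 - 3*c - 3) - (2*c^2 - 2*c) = 4*c^2 - c - 3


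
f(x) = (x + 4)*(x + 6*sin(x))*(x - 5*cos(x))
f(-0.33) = 42.24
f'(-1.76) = 73.55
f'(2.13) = 202.23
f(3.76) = 17.12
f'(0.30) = -116.78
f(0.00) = 0.00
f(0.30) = -39.91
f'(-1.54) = 81.95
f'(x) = (x + 4)*(x + 6*sin(x))*(5*sin(x) + 1) + (x + 4)*(x - 5*cos(x))*(6*cos(x) + 1) + (x + 6*sin(x))*(x - 5*cos(x))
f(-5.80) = -55.46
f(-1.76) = 14.05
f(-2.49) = -13.75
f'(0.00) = -140.00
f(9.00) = 2021.76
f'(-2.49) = 1.24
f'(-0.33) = -107.30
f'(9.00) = -175.16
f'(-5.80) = 165.05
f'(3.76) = -238.35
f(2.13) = 211.55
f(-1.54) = 31.41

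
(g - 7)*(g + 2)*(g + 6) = g^3 + g^2 - 44*g - 84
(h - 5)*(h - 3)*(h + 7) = h^3 - h^2 - 41*h + 105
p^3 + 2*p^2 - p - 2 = (p - 1)*(p + 1)*(p + 2)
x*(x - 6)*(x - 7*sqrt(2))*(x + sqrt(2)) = x^4 - 6*sqrt(2)*x^3 - 6*x^3 - 14*x^2 + 36*sqrt(2)*x^2 + 84*x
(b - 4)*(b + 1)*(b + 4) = b^3 + b^2 - 16*b - 16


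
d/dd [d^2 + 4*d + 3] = 2*d + 4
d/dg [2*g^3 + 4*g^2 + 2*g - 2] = 6*g^2 + 8*g + 2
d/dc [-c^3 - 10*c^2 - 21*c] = -3*c^2 - 20*c - 21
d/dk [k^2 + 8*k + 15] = 2*k + 8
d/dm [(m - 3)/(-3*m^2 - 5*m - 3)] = (-3*m^2 - 5*m + (m - 3)*(6*m + 5) - 3)/(3*m^2 + 5*m + 3)^2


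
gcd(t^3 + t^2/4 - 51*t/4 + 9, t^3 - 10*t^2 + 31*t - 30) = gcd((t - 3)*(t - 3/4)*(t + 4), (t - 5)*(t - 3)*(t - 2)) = t - 3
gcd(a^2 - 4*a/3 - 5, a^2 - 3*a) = a - 3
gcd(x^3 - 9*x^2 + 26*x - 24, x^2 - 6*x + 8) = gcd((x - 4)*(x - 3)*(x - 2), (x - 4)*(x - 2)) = x^2 - 6*x + 8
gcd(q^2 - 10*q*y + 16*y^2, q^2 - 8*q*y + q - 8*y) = -q + 8*y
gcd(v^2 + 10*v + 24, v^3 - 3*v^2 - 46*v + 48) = v + 6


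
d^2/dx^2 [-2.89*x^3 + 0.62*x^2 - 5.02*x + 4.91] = 1.24 - 17.34*x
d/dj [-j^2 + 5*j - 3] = 5 - 2*j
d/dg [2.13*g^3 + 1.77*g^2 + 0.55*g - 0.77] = 6.39*g^2 + 3.54*g + 0.55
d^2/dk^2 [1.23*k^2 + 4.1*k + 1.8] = 2.46000000000000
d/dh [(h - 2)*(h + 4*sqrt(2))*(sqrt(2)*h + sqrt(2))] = 3*sqrt(2)*h^2 - 2*sqrt(2)*h + 16*h - 8 - 2*sqrt(2)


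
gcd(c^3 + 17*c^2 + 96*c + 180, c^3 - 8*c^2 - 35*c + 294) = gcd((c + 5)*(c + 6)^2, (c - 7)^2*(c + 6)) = c + 6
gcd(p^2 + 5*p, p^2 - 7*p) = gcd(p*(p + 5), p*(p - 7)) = p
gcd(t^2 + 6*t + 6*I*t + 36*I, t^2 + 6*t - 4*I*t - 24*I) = t + 6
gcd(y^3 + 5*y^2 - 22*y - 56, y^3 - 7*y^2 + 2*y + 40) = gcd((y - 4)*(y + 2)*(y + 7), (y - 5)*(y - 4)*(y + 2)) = y^2 - 2*y - 8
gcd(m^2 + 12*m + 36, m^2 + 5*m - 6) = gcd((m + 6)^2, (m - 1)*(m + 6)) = m + 6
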